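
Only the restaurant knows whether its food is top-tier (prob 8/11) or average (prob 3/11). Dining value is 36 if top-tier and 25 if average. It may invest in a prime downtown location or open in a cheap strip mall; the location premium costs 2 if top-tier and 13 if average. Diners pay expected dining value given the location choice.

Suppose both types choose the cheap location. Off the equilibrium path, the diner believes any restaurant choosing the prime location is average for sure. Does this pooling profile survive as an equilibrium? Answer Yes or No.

On path, the diner holds the prior and pays 8/11·36 + 3/11·25 = 33. Off path (the prime location), believing average, it pays 25.
top-tier: the cheap location nets 33; the prime location nets 25 − 2 = 23. top-tier stays.
average: the cheap location nets 33; the prime location nets 25 − 13 = 12. average stays.
No type deviates, so pooling is sustained.

Yes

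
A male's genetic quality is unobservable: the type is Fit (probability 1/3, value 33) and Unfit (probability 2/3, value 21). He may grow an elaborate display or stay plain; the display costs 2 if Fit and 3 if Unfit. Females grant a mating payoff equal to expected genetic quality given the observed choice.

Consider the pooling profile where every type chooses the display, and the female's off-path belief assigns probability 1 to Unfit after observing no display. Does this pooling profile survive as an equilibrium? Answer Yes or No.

On path, the female holds the prior and pays 1/3·33 + 2/3·21 = 25. Off path (no display), believing Unfit, it pays 21.
Fit: the display nets 25 − 2 = 23; no display nets 21. Fit stays.
Unfit: the display nets 25 − 3 = 22; no display nets 21. Unfit stays.
No type deviates, so pooling is sustained.

Yes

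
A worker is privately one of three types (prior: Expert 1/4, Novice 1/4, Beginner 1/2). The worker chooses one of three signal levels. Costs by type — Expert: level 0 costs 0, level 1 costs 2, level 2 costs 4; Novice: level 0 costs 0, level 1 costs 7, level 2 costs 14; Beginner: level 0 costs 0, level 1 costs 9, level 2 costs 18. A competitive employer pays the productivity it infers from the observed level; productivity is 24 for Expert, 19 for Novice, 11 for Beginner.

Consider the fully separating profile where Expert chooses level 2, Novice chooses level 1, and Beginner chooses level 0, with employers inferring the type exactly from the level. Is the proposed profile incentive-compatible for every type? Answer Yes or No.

Separating wages: level 2 → 24, level 1 → 19, level 0 → 11.
Expert (assigned level 2): level 0: 11 − 0 = 11; level 1: 19 − 2 = 17; level 2: 24 − 4 = 20. Expert stays.
Novice (assigned level 1): level 0: 11 − 0 = 11; level 1: 19 − 7 = 12; level 2: 24 − 14 = 10. Novice stays.
Beginner (assigned level 0): level 0: 11 − 0 = 11; level 1: 19 − 9 = 10; level 2: 24 − 18 = 6. Beginner stays.
Every type prefers its assigned level; separation holds.

Yes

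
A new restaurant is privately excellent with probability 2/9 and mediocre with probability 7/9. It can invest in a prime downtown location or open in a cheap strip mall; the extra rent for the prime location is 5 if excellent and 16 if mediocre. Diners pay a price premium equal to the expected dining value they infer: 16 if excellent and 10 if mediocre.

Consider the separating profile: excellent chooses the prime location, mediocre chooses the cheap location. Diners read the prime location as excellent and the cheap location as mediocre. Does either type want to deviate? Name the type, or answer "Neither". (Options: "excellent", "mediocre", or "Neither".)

Neither

The prime location pays 16; the cheap location pays 10.
excellent: assigned the prime location, nets 16 − 5 = 11; deviating to the cheap location nets 10.
mediocre: assigned the cheap location, nets 10; deviating to the prime location nets 16 − 16 = 0.
Both types strictly prefer their assigned action; no profitable deviation.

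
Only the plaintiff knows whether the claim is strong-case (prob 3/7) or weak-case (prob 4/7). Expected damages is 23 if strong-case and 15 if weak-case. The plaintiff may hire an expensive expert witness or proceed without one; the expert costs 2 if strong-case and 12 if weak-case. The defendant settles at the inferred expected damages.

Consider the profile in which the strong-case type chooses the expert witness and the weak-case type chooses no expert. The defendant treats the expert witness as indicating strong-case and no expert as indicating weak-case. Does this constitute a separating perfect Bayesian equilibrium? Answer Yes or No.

Yes

Under these beliefs, the expert witness earns settlement 23 and no expert earns settlement 15.
strong-case: the expert witness nets 23 − 2 = 21; no expert nets 15. strong-case prefers the expert witness.
weak-case: the expert witness nets 23 − 12 = 11; no expert nets 15. weak-case prefers no expert.
Neither type deviates, so the separating profile is an equilibrium.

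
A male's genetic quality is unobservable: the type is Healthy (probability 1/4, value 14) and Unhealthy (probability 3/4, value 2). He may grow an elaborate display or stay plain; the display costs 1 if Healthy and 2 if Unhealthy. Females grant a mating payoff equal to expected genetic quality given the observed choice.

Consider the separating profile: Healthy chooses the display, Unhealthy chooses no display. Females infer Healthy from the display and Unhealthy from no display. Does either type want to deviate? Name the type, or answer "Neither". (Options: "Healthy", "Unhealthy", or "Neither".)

Unhealthy

The display pays 14; no display pays 2.
Healthy: assigned the display, nets 14 − 1 = 13; deviating to no display nets 2.
Unhealthy: assigned no display, nets 2; deviating to the display nets 14 − 2 = 12.
The Unhealthy type gains 10 by deviating.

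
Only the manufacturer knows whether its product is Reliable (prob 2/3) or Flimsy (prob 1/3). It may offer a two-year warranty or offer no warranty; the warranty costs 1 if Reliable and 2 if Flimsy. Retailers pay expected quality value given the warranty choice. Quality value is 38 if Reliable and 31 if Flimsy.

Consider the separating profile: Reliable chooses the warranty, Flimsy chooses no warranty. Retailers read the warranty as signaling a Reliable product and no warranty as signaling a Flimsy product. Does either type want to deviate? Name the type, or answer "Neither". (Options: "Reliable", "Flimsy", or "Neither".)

The warranty pays 38; no warranty pays 31.
Reliable: assigned the warranty, nets 38 − 1 = 37; deviating to no warranty nets 31.
Flimsy: assigned no warranty, nets 31; deviating to the warranty nets 38 − 2 = 36.
The Flimsy type gains 5 by deviating.

Flimsy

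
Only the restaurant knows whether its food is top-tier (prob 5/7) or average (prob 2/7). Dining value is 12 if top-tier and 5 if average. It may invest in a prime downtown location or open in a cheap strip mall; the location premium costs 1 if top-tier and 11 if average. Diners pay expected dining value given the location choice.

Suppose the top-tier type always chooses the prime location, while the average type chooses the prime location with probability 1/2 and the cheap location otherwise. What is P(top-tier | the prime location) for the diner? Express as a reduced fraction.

P(the prime location) = (5/7)·1 + (2/7)·(1/2) = 6/7.
By Bayes' rule, P(top-tier | the prime location) = (5/7) / (6/7) = 5/6.

5/6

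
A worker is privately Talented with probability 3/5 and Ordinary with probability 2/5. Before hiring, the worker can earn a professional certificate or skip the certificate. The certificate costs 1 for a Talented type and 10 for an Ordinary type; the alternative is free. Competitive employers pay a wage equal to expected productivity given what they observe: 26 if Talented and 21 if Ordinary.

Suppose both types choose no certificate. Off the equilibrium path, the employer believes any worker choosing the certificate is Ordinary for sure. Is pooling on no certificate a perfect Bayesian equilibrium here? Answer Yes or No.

Yes

On path, the employer holds the prior and pays 3/5·26 + 2/5·21 = 24. Off path (the certificate), believing Ordinary, it pays 21.
Talented: no certificate nets 24; the certificate nets 21 − 1 = 20. Talented stays.
Ordinary: no certificate nets 24; the certificate nets 21 − 10 = 11. Ordinary stays.
No type deviates, so pooling is sustained.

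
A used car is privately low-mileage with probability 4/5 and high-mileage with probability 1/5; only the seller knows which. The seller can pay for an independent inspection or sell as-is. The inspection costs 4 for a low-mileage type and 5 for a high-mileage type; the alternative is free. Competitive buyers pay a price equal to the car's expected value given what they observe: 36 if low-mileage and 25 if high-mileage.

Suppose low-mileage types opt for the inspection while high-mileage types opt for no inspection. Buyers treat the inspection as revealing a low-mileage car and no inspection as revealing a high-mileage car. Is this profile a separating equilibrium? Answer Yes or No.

Under these beliefs, the inspection earns price 36 and no inspection earns price 25.
low-mileage: the inspection nets 36 − 4 = 32; no inspection nets 25. low-mileage prefers the inspection.
high-mileage: the inspection nets 36 − 5 = 31; no inspection nets 25. high-mileage would deviate to the inspection.
high-mileage has a profitable deviation, so the profile is not an equilibrium.

No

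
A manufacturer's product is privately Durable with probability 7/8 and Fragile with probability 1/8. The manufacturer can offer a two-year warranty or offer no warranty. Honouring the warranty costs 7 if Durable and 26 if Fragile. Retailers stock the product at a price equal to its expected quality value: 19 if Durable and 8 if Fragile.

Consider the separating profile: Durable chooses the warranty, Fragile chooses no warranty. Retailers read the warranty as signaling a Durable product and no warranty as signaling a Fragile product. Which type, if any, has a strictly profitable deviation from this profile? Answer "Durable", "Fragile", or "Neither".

Neither

The warranty pays 19; no warranty pays 8.
Durable: assigned the warranty, nets 19 − 7 = 12; deviating to no warranty nets 8.
Fragile: assigned no warranty, nets 8; deviating to the warranty nets 19 − 26 = -7.
Both types strictly prefer their assigned action; no profitable deviation.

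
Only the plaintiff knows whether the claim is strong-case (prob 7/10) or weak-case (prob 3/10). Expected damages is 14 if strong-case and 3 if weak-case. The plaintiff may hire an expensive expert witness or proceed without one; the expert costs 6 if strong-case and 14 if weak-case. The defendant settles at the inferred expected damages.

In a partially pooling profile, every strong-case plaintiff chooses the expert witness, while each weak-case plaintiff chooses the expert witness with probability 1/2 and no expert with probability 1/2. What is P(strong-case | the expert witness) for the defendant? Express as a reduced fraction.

P(the expert witness) = (7/10)·1 + (3/10)·(1/2) = 17/20.
By Bayes' rule, P(strong-case | the expert witness) = (7/10) / (17/20) = 14/17.

14/17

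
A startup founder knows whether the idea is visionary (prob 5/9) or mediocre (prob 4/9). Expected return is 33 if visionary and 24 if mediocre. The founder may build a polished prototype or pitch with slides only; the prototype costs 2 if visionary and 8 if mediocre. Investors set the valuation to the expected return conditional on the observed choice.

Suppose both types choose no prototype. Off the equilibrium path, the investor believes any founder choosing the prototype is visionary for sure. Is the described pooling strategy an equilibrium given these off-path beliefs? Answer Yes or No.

No

On path, the investor holds the prior and pays 5/9·33 + 4/9·24 = 29. Off path (the prototype), believing visionary, it pays 33.
visionary: no prototype nets 29; the prototype nets 33 − 2 = 31. visionary would deviate.
mediocre: no prototype nets 29; the prototype nets 33 − 8 = 25. mediocre stays.
A type deviates, so pooling fails.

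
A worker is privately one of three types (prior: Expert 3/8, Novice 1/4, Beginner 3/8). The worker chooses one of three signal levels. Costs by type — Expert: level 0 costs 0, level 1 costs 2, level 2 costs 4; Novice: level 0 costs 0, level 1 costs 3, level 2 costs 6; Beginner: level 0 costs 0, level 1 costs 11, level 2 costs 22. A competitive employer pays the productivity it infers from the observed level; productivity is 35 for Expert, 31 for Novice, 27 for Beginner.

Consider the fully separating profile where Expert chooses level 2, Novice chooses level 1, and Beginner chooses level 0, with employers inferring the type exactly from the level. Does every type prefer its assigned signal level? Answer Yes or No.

No

Separating wages: level 2 → 35, level 1 → 31, level 0 → 27.
Expert (assigned level 2): level 0: 27 − 0 = 27; level 1: 31 − 2 = 29; level 2: 35 − 4 = 31. Expert stays.
Novice (assigned level 1): level 0: 27 − 0 = 27; level 1: 31 − 3 = 28; level 2: 35 − 6 = 29. Novice prefers level 2.
Beginner (assigned level 0): level 0: 27 − 0 = 27; level 1: 31 − 11 = 20; level 2: 35 − 22 = 13. Beginner stays.
At least one type deviates; the separating profile fails.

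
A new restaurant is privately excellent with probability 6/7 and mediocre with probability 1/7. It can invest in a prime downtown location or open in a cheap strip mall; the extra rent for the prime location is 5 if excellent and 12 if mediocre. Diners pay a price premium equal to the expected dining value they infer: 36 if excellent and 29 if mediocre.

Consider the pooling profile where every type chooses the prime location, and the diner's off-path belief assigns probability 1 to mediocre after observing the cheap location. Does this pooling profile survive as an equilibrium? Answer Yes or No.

No

On path, the diner holds the prior and pays 6/7·36 + 1/7·29 = 35. Off path (the cheap location), believing mediocre, it pays 29.
excellent: the prime location nets 35 − 5 = 30; the cheap location nets 29. excellent stays.
mediocre: the prime location nets 35 − 12 = 23; the cheap location nets 29. mediocre would deviate.
A type deviates, so pooling fails.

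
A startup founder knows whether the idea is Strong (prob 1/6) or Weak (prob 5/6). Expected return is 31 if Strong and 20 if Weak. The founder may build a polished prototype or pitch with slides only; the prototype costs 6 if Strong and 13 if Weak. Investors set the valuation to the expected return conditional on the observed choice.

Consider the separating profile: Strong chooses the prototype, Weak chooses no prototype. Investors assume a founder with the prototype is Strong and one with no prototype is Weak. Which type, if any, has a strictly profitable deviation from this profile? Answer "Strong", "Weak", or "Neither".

Neither

The prototype pays 31; no prototype pays 20.
Strong: assigned the prototype, nets 31 − 6 = 25; deviating to no prototype nets 20.
Weak: assigned no prototype, nets 20; deviating to the prototype nets 31 − 13 = 18.
Both types strictly prefer their assigned action; no profitable deviation.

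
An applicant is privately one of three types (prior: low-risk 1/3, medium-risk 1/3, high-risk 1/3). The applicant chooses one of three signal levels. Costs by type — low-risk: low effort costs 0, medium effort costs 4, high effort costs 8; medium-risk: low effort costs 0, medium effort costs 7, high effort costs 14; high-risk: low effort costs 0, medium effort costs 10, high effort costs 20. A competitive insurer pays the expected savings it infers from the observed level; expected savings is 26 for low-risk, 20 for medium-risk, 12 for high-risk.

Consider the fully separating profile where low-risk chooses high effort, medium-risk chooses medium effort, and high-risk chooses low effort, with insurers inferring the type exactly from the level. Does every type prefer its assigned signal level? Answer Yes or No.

Yes

Separating rebates: high effort → 26, medium effort → 20, low effort → 12.
low-risk (assigned high effort): low effort: 12 − 0 = 12; medium effort: 20 − 4 = 16; high effort: 26 − 8 = 18. low-risk stays.
medium-risk (assigned medium effort): low effort: 12 − 0 = 12; medium effort: 20 − 7 = 13; high effort: 26 − 14 = 12. medium-risk stays.
high-risk (assigned low effort): low effort: 12 − 0 = 12; medium effort: 20 − 10 = 10; high effort: 26 − 20 = 6. high-risk stays.
Every type prefers its assigned level; separation holds.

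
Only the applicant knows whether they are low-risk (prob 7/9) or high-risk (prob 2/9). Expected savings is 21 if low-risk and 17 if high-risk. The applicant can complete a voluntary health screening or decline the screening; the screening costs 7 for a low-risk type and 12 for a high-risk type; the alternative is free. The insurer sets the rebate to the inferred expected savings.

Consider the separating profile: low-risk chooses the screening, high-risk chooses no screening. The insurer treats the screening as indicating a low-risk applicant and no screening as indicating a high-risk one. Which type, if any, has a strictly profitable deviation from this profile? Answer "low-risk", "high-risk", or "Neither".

The screening pays 21; no screening pays 17.
low-risk: assigned the screening, nets 21 − 7 = 14; deviating to no screening nets 17.
high-risk: assigned no screening, nets 17; deviating to the screening nets 21 − 12 = 9.
The low-risk type gains 3 by deviating.

low-risk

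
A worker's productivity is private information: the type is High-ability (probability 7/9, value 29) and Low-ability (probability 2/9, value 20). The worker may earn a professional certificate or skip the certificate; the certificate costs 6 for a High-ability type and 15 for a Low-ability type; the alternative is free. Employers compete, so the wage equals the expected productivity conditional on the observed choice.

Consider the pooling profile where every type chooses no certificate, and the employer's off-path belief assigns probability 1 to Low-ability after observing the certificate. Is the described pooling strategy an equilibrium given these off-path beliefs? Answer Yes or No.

Yes

On path, the employer holds the prior and pays 7/9·29 + 2/9·20 = 27. Off path (the certificate), believing Low-ability, it pays 20.
High-ability: no certificate nets 27; the certificate nets 20 − 6 = 14. High-ability stays.
Low-ability: no certificate nets 27; the certificate nets 20 − 15 = 5. Low-ability stays.
No type deviates, so pooling is sustained.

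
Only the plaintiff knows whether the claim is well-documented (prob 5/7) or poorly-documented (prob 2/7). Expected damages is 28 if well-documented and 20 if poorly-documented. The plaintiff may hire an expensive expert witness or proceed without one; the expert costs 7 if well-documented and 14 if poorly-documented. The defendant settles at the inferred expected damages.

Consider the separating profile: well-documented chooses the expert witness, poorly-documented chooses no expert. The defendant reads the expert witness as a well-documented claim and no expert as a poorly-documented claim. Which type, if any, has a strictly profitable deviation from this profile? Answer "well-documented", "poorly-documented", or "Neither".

The expert witness pays 28; no expert pays 20.
well-documented: assigned the expert witness, nets 28 − 7 = 21; deviating to no expert nets 20.
poorly-documented: assigned no expert, nets 20; deviating to the expert witness nets 28 − 14 = 14.
Both types strictly prefer their assigned action; no profitable deviation.

Neither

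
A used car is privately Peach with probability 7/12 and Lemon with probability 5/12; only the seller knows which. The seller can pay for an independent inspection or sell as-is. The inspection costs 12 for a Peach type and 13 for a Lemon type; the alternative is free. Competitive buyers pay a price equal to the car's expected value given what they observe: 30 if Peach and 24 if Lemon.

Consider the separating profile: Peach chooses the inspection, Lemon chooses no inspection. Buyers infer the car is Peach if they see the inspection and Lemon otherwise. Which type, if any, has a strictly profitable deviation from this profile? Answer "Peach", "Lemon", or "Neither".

Peach

The inspection pays 30; no inspection pays 24.
Peach: assigned the inspection, nets 30 − 12 = 18; deviating to no inspection nets 24.
Lemon: assigned no inspection, nets 24; deviating to the inspection nets 30 − 13 = 17.
The Peach type gains 6 by deviating.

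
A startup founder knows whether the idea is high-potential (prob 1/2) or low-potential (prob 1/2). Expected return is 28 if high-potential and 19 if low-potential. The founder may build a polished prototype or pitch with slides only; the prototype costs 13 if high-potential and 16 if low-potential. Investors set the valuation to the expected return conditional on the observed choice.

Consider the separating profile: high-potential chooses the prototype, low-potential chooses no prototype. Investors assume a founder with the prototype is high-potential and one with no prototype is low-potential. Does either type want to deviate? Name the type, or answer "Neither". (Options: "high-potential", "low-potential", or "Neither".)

high-potential

The prototype pays 28; no prototype pays 19.
high-potential: assigned the prototype, nets 28 − 13 = 15; deviating to no prototype nets 19.
low-potential: assigned no prototype, nets 19; deviating to the prototype nets 28 − 16 = 12.
The high-potential type gains 4 by deviating.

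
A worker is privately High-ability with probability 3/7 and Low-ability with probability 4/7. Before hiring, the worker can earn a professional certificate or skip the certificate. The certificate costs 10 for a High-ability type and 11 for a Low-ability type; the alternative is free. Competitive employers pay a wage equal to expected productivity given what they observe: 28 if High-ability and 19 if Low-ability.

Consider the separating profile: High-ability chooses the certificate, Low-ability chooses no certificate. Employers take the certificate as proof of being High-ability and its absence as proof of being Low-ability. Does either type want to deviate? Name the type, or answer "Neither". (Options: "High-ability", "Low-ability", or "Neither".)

High-ability

The certificate pays 28; no certificate pays 19.
High-ability: assigned the certificate, nets 28 − 10 = 18; deviating to no certificate nets 19.
Low-ability: assigned no certificate, nets 19; deviating to the certificate nets 28 − 11 = 17.
The High-ability type gains 1 by deviating.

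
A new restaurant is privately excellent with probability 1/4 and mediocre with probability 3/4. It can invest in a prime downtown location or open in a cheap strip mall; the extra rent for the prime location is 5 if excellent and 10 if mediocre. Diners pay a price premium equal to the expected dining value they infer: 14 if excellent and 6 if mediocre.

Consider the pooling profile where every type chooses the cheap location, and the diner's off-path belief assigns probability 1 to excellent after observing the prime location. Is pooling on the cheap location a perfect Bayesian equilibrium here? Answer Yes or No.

No

On path, the diner holds the prior and pays 1/4·14 + 3/4·6 = 8. Off path (the prime location), believing excellent, it pays 14.
excellent: the cheap location nets 8; the prime location nets 14 − 5 = 9. excellent would deviate.
mediocre: the cheap location nets 8; the prime location nets 14 − 10 = 4. mediocre stays.
A type deviates, so pooling fails.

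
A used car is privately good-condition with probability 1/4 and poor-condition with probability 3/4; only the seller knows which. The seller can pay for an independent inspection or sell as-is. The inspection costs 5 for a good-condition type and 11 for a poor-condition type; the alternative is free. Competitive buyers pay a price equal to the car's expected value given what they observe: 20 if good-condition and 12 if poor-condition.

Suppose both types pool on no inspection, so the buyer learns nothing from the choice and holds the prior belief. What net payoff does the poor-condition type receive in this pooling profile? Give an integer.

14

Pooled price = 1/4·20 + 3/4·12 = 14.
poor-condition pays no cost for no inspection, so net payoff = 14.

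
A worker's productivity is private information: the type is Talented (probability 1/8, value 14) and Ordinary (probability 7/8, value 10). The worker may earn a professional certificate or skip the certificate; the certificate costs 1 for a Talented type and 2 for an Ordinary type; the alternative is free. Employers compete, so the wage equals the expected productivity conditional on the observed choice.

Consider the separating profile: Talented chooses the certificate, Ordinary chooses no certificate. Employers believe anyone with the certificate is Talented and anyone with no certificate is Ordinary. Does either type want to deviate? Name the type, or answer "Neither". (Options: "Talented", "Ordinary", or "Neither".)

The certificate pays 14; no certificate pays 10.
Talented: assigned the certificate, nets 14 − 1 = 13; deviating to no certificate nets 10.
Ordinary: assigned no certificate, nets 10; deviating to the certificate nets 14 − 2 = 12.
The Ordinary type gains 2 by deviating.

Ordinary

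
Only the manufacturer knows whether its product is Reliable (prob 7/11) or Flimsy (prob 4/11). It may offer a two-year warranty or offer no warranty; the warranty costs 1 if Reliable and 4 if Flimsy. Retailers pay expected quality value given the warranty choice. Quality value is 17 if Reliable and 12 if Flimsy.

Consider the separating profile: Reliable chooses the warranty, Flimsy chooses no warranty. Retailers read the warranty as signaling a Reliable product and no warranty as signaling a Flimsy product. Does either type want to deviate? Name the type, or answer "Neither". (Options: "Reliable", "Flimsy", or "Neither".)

The warranty pays 17; no warranty pays 12.
Reliable: assigned the warranty, nets 17 − 1 = 16; deviating to no warranty nets 12.
Flimsy: assigned no warranty, nets 12; deviating to the warranty nets 17 − 4 = 13.
The Flimsy type gains 1 by deviating.

Flimsy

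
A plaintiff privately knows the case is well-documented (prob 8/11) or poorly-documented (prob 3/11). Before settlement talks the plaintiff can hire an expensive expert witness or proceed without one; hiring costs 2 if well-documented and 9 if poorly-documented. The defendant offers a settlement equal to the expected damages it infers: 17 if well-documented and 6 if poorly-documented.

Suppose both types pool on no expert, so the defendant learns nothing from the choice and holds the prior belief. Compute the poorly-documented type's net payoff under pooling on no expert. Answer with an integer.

14

Pooled settlement = 8/11·17 + 3/11·6 = 14.
poorly-documented pays no cost for no expert, so net payoff = 14.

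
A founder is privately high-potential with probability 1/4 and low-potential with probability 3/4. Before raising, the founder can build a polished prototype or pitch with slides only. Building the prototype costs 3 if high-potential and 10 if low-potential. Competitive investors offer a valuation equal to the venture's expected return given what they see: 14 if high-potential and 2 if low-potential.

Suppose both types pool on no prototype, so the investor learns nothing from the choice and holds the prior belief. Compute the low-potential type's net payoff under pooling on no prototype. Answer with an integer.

5

Pooled valuation = 1/4·14 + 3/4·2 = 5.
low-potential pays no cost for no prototype, so net payoff = 5.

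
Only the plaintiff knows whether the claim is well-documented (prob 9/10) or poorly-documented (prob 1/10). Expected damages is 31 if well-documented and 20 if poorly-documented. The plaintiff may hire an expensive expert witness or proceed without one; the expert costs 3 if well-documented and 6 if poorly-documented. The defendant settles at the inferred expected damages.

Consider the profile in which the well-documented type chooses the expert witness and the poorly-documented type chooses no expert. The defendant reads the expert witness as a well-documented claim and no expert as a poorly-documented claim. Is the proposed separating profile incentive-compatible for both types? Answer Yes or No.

No

Under these beliefs, the expert witness earns settlement 31 and no expert earns settlement 20.
well-documented: the expert witness nets 31 − 3 = 28; no expert nets 20. well-documented prefers the expert witness.
poorly-documented: the expert witness nets 31 − 6 = 25; no expert nets 20. poorly-documented would deviate to the expert witness.
poorly-documented has a profitable deviation, so the profile is not an equilibrium.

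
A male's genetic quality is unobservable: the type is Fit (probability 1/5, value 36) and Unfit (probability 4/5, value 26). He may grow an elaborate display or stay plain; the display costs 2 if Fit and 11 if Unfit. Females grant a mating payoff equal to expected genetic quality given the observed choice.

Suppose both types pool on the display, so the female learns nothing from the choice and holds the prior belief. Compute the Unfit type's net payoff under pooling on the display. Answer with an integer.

Pooled mating payoff = 1/5·36 + 4/5·26 = 28.
Unfit pays cost 11 for the display, so net payoff = 28 − 11 = 17.

17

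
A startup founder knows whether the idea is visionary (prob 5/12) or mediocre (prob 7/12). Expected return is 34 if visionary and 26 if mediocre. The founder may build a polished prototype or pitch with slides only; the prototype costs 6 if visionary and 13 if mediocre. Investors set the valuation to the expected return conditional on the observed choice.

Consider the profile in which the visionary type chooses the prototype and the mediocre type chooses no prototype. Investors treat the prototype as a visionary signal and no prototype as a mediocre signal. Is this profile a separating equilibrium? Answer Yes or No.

Under these beliefs, the prototype earns valuation 34 and no prototype earns valuation 26.
visionary: the prototype nets 34 − 6 = 28; no prototype nets 26. visionary prefers the prototype.
mediocre: the prototype nets 34 − 13 = 21; no prototype nets 26. mediocre prefers no prototype.
Neither type deviates, so the separating profile is an equilibrium.

Yes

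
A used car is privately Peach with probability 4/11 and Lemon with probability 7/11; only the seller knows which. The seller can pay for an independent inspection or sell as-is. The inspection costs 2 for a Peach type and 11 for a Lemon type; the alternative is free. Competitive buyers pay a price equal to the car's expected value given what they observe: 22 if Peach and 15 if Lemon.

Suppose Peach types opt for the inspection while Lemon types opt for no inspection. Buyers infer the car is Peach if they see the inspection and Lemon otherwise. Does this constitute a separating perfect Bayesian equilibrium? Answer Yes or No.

Yes

Under these beliefs, the inspection earns price 22 and no inspection earns price 15.
Peach: the inspection nets 22 − 2 = 20; no inspection nets 15. Peach prefers the inspection.
Lemon: the inspection nets 22 − 11 = 11; no inspection nets 15. Lemon prefers no inspection.
Neither type deviates, so the separating profile is an equilibrium.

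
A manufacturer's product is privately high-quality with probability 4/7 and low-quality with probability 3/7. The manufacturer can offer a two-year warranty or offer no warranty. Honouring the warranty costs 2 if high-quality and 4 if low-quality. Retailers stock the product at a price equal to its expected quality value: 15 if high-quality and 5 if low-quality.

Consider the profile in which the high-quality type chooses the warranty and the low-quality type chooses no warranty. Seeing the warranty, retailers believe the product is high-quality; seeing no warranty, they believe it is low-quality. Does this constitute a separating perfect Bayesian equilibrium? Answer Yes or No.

No

Under these beliefs, the warranty earns price 15 and no warranty earns price 5.
high-quality: the warranty nets 15 − 2 = 13; no warranty nets 5. high-quality prefers the warranty.
low-quality: the warranty nets 15 − 4 = 11; no warranty nets 5. low-quality would deviate to the warranty.
low-quality has a profitable deviation, so the profile is not an equilibrium.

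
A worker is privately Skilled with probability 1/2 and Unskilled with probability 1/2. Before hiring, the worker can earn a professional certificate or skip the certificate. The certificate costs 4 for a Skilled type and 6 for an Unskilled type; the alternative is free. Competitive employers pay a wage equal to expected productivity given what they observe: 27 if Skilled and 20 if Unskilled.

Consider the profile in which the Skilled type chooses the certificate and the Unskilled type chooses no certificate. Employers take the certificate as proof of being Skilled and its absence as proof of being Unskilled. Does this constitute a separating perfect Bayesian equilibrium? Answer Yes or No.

Under these beliefs, the certificate earns wage 27 and no certificate earns wage 20.
Skilled: the certificate nets 27 − 4 = 23; no certificate nets 20. Skilled prefers the certificate.
Unskilled: the certificate nets 27 − 6 = 21; no certificate nets 20. Unskilled would deviate to the certificate.
Unskilled has a profitable deviation, so the profile is not an equilibrium.

No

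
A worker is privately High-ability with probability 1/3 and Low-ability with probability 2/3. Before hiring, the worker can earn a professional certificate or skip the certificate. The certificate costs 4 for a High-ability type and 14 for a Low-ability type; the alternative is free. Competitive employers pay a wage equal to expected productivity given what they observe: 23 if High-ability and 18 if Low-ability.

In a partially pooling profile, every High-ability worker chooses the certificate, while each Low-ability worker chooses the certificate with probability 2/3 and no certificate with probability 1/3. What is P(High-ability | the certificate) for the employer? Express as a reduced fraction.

3/7

P(the certificate) = (1/3)·1 + (2/3)·(2/3) = 7/9.
By Bayes' rule, P(High-ability | the certificate) = (1/3) / (7/9) = 3/7.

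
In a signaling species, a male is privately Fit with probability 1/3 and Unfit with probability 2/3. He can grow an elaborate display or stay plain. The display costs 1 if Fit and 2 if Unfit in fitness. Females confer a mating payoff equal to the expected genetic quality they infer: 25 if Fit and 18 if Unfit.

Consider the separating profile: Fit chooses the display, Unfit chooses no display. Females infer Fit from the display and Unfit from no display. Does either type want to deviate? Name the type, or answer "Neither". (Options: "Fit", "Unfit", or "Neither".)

Unfit

The display pays 25; no display pays 18.
Fit: assigned the display, nets 25 − 1 = 24; deviating to no display nets 18.
Unfit: assigned no display, nets 18; deviating to the display nets 25 − 2 = 23.
The Unfit type gains 5 by deviating.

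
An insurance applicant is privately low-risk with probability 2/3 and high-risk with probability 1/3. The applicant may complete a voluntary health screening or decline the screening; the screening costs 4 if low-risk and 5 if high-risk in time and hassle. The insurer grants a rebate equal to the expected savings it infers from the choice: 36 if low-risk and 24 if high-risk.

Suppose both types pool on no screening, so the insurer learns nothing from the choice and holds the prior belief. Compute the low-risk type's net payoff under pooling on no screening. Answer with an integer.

32

Pooled rebate = 2/3·36 + 1/3·24 = 32.
low-risk pays no cost for no screening, so net payoff = 32.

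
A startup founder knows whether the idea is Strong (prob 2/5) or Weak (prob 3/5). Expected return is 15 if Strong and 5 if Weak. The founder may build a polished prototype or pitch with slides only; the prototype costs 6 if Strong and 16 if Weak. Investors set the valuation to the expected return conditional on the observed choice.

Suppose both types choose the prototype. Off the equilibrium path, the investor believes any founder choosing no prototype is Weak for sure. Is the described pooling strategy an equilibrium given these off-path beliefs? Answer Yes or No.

No

On path, the investor holds the prior and pays 2/5·15 + 3/5·5 = 9. Off path (no prototype), believing Weak, it pays 5.
Strong: the prototype nets 9 − 6 = 3; no prototype nets 5. Strong would deviate.
Weak: the prototype nets 9 − 16 = -7; no prototype nets 5. Weak would deviate.
A type deviates, so pooling fails.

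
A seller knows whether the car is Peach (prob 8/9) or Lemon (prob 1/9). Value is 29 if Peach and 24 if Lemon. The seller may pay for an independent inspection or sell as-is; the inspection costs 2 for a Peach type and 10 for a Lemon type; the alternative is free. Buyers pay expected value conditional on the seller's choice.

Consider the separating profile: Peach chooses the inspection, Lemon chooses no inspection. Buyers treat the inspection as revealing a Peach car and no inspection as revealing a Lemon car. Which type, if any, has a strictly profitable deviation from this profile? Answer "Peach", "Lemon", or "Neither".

Neither

The inspection pays 29; no inspection pays 24.
Peach: assigned the inspection, nets 29 − 2 = 27; deviating to no inspection nets 24.
Lemon: assigned no inspection, nets 24; deviating to the inspection nets 29 − 10 = 19.
Both types strictly prefer their assigned action; no profitable deviation.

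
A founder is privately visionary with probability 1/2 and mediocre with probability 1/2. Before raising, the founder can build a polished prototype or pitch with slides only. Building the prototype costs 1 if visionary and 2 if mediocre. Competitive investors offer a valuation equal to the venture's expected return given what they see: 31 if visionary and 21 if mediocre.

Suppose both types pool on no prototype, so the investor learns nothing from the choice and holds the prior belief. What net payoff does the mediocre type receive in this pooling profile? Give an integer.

Pooled valuation = 1/2·31 + 1/2·21 = 26.
mediocre pays no cost for no prototype, so net payoff = 26.

26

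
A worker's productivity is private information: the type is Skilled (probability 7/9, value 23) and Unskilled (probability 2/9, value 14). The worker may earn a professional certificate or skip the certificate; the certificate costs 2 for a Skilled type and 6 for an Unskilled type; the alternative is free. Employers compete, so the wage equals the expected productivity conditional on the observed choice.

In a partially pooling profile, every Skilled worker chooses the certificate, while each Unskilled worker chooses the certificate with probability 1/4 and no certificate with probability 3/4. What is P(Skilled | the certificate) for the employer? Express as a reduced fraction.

P(the certificate) = (7/9)·1 + (2/9)·(1/4) = 5/6.
By Bayes' rule, P(Skilled | the certificate) = (7/9) / (5/6) = 14/15.

14/15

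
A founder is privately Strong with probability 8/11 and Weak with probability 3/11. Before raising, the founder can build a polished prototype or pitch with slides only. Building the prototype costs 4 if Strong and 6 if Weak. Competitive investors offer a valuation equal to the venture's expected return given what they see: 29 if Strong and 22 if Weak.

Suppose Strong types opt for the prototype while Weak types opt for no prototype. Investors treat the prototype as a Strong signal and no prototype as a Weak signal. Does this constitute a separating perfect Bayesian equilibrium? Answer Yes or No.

Under these beliefs, the prototype earns valuation 29 and no prototype earns valuation 22.
Strong: the prototype nets 29 − 4 = 25; no prototype nets 22. Strong prefers the prototype.
Weak: the prototype nets 29 − 6 = 23; no prototype nets 22. Weak would deviate to the prototype.
Weak has a profitable deviation, so the profile is not an equilibrium.

No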